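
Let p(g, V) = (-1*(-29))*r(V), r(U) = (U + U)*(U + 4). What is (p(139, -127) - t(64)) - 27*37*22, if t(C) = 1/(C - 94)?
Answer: 26521201/30 ≈ 8.8404e+5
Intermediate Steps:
t(C) = 1/(-94 + C)
r(U) = 2*U*(4 + U) (r(U) = (2*U)*(4 + U) = 2*U*(4 + U))
p(g, V) = 58*V*(4 + V) (p(g, V) = (-1*(-29))*(2*V*(4 + V)) = 29*(2*V*(4 + V)) = 58*V*(4 + V))
(p(139, -127) - t(64)) - 27*37*22 = (58*(-127)*(4 - 127) - 1/(-94 + 64)) - 27*37*22 = (58*(-127)*(-123) - 1/(-30)) - 999*22 = (906018 - 1*(-1/30)) - 21978 = (906018 + 1/30) - 21978 = 27180541/30 - 21978 = 26521201/30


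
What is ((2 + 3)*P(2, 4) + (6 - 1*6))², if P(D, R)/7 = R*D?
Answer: 78400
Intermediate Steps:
P(D, R) = 7*D*R (P(D, R) = 7*(R*D) = 7*(D*R) = 7*D*R)
((2 + 3)*P(2, 4) + (6 - 1*6))² = ((2 + 3)*(7*2*4) + (6 - 1*6))² = (5*56 + (6 - 6))² = (280 + 0)² = 280² = 78400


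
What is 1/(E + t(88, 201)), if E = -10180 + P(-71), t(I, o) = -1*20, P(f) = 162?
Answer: -1/10038 ≈ -9.9621e-5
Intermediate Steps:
t(I, o) = -20
E = -10018 (E = -10180 + 162 = -10018)
1/(E + t(88, 201)) = 1/(-10018 - 20) = 1/(-10038) = -1/10038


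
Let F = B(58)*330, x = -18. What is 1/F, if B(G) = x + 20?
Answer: 1/660 ≈ 0.0015152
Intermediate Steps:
B(G) = 2 (B(G) = -18 + 20 = 2)
F = 660 (F = 2*330 = 660)
1/F = 1/660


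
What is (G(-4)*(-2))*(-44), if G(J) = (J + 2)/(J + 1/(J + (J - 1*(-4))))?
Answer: 704/17 ≈ 41.412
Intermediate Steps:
G(J) = (2 + J)/(J + 1/(4 + 2*J)) (G(J) = (2 + J)/(J + 1/(J + (J + 4))) = (2 + J)/(J + 1/(J + (4 + J))) = (2 + J)/(J + 1/(4 + 2*J)))
(G(-4)*(-2))*(-44) = ((2*(4 + (-4)² + 4*(-4))/(1 + 2*(-4)² + 4*(-4)))*(-2))*(-44) = ((2*(4 + 16 - 16)/(1 + 2*16 - 16))*(-2))*(-44) = ((2*4/(1 + 32 - 16))*(-2))*(-44) = ((2*4/17)*(-2))*(-44) = ((2*(1/17)*4)*(-2))*(-44) = ((8/17)*(-2))*(-44) = -16/17*(-44) = 704/17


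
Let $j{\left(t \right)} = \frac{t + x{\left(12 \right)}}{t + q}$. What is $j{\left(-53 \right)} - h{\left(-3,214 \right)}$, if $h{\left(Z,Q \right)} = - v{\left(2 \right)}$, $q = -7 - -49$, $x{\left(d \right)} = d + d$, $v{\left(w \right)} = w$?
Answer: $\frac{51}{11} \approx 4.6364$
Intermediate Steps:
$x{\left(d \right)} = 2 d$
$q = 42$ ($q = -7 + 49 = 42$)
$j{\left(t \right)} = \frac{24 + t}{42 + t}$ ($j{\left(t \right)} = \frac{t + 2 \cdot 12}{t + 42} = \frac{t + 24}{42 + t} = \frac{24 + t}{42 + t}$)
$h{\left(Z,Q \right)} = -2$ ($h{\left(Z,Q \right)} = \left(-1\right) 2 = -2$)
$j{\left(-53 \right)} - h{\left(-3,214 \right)} = \frac{24 - 53}{42 - 53} - -2 = \frac{1}{-11} \left(-29\right) + 2 = \left(- \frac{1}{11}\right) \left(-29\right) + 2 = \frac{29}{11} + 2 = \frac{51}{11}$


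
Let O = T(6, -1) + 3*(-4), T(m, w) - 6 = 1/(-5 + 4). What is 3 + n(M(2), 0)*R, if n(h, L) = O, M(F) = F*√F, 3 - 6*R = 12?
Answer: 27/2 ≈ 13.500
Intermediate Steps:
R = -3/2 (R = ½ - ⅙*12 = ½ - 2 = -3/2 ≈ -1.5000)
M(F) = F^(3/2)
T(m, w) = 5 (T(m, w) = 6 + 1/(-5 + 4) = 6 + 1/(-1) = 6 - 1 = 5)
O = -7 (O = 5 + 3*(-4) = 5 - 12 = -7)
n(h, L) = -7
3 + n(M(2), 0)*R = 3 - 7*(-3/2) = 3 + 21/2 = 27/2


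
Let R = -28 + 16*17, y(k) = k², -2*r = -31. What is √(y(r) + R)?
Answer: √1937/2 ≈ 22.006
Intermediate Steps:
r = 31/2 (r = -½*(-31) = 31/2 ≈ 15.500)
R = 244 (R = -28 + 272 = 244)
√(y(r) + R) = √((31/2)² + 244) = √(961/4 + 244) = √(1937/4) = √1937/2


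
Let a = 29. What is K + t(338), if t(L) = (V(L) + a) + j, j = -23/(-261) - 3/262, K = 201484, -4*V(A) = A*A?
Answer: 11826808907/68382 ≈ 1.7295e+5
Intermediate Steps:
V(A) = -A**2/4 (V(A) = -A*A/4 = -A**2/4)
j = 5243/68382 (j = -23*(-1/261) - 3*1/262 = 23/261 - 3/262 = 5243/68382 ≈ 0.076672)
t(L) = 1988321/68382 - L**2/4 (t(L) = (-L**2/4 + 29) + 5243/68382 = (29 - L**2/4) + 5243/68382 = 1988321/68382 - L**2/4)
K + t(338) = 201484 + (1988321/68382 - 1/4*338**2) = 201484 + (1988321/68382 - 1/4*114244) = 201484 + (1988321/68382 - 28561) = 201484 - 1951069981/68382 = 11826808907/68382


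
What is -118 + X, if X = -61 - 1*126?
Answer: -305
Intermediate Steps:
X = -187 (X = -61 - 126 = -187)
-118 + X = -118 - 187 = -305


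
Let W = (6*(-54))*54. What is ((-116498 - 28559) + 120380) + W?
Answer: -42173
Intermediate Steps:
W = -17496 (W = -324*54 = -17496)
((-116498 - 28559) + 120380) + W = ((-116498 - 28559) + 120380) - 17496 = (-145057 + 120380) - 17496 = -24677 - 17496 = -42173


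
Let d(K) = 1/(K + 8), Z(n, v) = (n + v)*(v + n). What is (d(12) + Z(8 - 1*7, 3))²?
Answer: 103041/400 ≈ 257.60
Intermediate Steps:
Z(n, v) = (n + v)² (Z(n, v) = (n + v)*(n + v) = (n + v)²)
d(K) = 1/(8 + K)
(d(12) + Z(8 - 1*7, 3))² = (1/(8 + 12) + ((8 - 1*7) + 3)²)² = (1/20 + ((8 - 7) + 3)²)² = (1/20 + (1 + 3)²)² = (1/20 + 4²)² = (1/20 + 16)² = (321/20)² = 103041/400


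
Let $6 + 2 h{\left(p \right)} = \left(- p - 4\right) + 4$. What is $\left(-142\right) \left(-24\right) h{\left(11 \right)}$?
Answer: $-28968$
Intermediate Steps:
$h{\left(p \right)} = -3 - \frac{p}{2}$ ($h{\left(p \right)} = -3 + \frac{\left(- p - 4\right) + 4}{2} = -3 + \frac{\left(-4 - p\right) + 4}{2} = -3 + \frac{\left(-1\right) p}{2} = -3 - \frac{p}{2}$)
$\left(-142\right) \left(-24\right) h{\left(11 \right)} = \left(-142\right) \left(-24\right) \left(-3 - \frac{11}{2}\right) = 3408 \left(-3 - \frac{11}{2}\right) = 3408 \left(- \frac{17}{2}\right) = -28968$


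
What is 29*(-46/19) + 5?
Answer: -1239/19 ≈ -65.211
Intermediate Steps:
29*(-46/19) + 5 = -1334/19 + 5 = -1239/19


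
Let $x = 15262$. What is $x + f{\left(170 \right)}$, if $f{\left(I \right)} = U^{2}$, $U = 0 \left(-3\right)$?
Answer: $15262$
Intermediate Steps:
$U = 0$
$f{\left(I \right)} = 0$ ($f{\left(I \right)} = 0^{2} = 0$)
$x + f{\left(170 \right)} = 15262 + 0 = 15262$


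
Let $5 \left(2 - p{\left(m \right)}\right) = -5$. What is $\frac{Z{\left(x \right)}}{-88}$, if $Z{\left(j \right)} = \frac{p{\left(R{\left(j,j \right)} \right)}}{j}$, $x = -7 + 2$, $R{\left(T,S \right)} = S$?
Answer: $\frac{3}{440} \approx 0.0068182$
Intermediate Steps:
$p{\left(m \right)} = 3$ ($p{\left(m \right)} = 2 - -1 = 2 + 1 = 3$)
$x = -5$
$Z{\left(j \right)} = \frac{3}{j}$
$\frac{Z{\left(x \right)}}{-88} = \frac{3 \frac{1}{-5}}{-88} = 3 \left(- \frac{1}{5}\right) \left(- \frac{1}{88}\right) = \left(- \frac{3}{5}\right) \left(- \frac{1}{88}\right) = \frac{3}{440}$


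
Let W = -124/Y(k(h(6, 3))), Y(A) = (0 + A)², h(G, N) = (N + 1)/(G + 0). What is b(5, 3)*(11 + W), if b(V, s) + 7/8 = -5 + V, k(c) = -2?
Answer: 35/2 ≈ 17.500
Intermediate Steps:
h(G, N) = (1 + N)/G
Y(A) = A²
b(V, s) = -47/8 + V (b(V, s) = -7/8 + (-5 + V) = -47/8 + V)
W = -31 (W = -124/((-2)²) = -124/4 = -124*¼ = -31)
b(5, 3)*(11 + W) = (-47/8 + 5)*(11 - 31) = -7/8*(-20) = 35/2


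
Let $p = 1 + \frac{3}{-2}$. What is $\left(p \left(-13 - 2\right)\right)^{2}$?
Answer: $\frac{225}{4} \approx 56.25$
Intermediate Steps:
$p = - \frac{1}{2}$ ($p = 1 + 3 \left(- \frac{1}{2}\right) = 1 - \frac{3}{2} = - \frac{1}{2} \approx -0.5$)
$\left(p \left(-13 - 2\right)\right)^{2} = \left(- \frac{-13 - 2}{2}\right)^{2} = \left(\left(- \frac{1}{2}\right) \left(-15\right)\right)^{2} = \left(\frac{15}{2}\right)^{2} = \frac{225}{4}$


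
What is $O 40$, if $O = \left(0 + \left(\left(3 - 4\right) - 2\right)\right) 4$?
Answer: $-480$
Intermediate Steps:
$O = -12$ ($O = \left(0 - 3\right) 4 = \left(-3\right) 4 = -12$)
$O 40 = \left(-12\right) 40 = -480$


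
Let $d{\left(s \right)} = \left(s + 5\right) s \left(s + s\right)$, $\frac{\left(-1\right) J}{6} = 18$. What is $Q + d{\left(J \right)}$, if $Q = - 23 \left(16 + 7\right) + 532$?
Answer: $-2402781$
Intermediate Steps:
$J = -108$ ($J = \left(-6\right) 18 = -108$)
$d{\left(s \right)} = 2 s^{2} \left(5 + s\right)$ ($d{\left(s \right)} = \left(5 + s\right) s 2 s = \left(5 + s\right) 2 s^{2} = 2 s^{2} \left(5 + s\right)$)
$Q = 3$ ($Q = \left(-23\right) 23 + 532 = -529 + 532 = 3$)
$Q + d{\left(J \right)} = 3 + 2 \left(-108\right)^{2} \left(5 - 108\right) = 3 + 2 \cdot 11664 \left(-103\right) = 3 - 2402784 = -2402781$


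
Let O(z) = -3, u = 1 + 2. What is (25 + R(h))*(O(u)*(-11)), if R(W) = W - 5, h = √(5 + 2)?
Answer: 660 + 33*√7 ≈ 747.31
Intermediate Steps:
u = 3
h = √7 ≈ 2.6458
R(W) = -5 + W
(25 + R(h))*(O(u)*(-11)) = (25 + (-5 + √7))*(-3*(-11)) = (20 + √7)*33 = 660 + 33*√7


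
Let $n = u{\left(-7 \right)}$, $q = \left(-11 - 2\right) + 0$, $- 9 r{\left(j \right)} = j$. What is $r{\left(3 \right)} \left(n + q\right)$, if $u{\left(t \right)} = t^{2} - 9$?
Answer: $-9$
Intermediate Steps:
$r{\left(j \right)} = - \frac{j}{9}$
$q = -13$ ($q = -13 + 0 = -13$)
$u{\left(t \right)} = -9 + t^{2}$ ($u{\left(t \right)} = t^{2} - 9 = -9 + t^{2}$)
$n = 40$ ($n = -9 + \left(-7\right)^{2} = -9 + 49 = 40$)
$r{\left(3 \right)} \left(n + q\right) = \left(- \frac{1}{9}\right) 3 \left(40 - 13\right) = \left(- \frac{1}{3}\right) 27 = -9$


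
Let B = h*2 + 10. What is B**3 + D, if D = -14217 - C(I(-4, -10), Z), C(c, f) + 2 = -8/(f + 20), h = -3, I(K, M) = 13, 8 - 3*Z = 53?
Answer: -70747/5 ≈ -14149.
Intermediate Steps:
Z = -15 (Z = 8/3 - 1/3*53 = 8/3 - 53/3 = -15)
C(c, f) = -2 - 8/(20 + f) (C(c, f) = -2 - 8/(f + 20) = -2 - 8/(20 + f))
B = 4 (B = -3*2 + 10 = -6 + 10 = 4)
D = -71067/5 (D = -14217 - 2*(-24 - 1*(-15))/(20 - 15) = -14217 - 2*(-24 + 15)/5 = -14217 - 2*(-9)/5 = -14217 - 1*(-18/5) = -14217 + 18/5 = -71067/5 ≈ -14213.)
B**3 + D = 4**3 - 71067/5 = 64 - 71067/5 = -70747/5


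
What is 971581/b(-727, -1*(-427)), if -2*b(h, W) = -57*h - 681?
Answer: -971581/20379 ≈ -47.676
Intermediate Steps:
b(h, W) = 681/2 + 57*h/2 (b(h, W) = -(-57*h - 681)/2 = -(-681 - 57*h)/2 = 681/2 + 57*h/2)
971581/b(-727, -1*(-427)) = 971581/(681/2 + (57/2)*(-727)) = 971581/(681/2 - 41439/2) = 971581/(-20379) = 971581*(-1/20379) = -971581/20379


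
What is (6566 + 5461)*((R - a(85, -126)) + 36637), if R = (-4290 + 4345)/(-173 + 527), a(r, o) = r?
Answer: 51874307167/118 ≈ 4.3961e+8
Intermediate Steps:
R = 55/354 ≈ 0.15537
(6566 + 5461)*((R - a(85, -126)) + 36637) = (6566 + 5461)*((55/354 - 1*85) + 36637) = 12027*((55/354 - 85) + 36637) = 12027*(-30035/354 + 36637) = 12027*(12939463/354) = 51874307167/118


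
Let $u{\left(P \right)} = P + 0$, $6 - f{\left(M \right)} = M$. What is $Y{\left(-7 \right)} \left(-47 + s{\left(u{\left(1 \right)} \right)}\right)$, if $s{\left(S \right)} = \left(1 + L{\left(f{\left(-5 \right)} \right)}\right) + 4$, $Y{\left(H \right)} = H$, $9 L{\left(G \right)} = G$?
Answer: $\frac{2569}{9} \approx 285.44$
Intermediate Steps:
$f{\left(M \right)} = 6 - M$
$L{\left(G \right)} = \frac{G}{9}$
$u{\left(P \right)} = P$
$s{\left(S \right)} = \frac{56}{9}$ ($s{\left(S \right)} = \left(1 + \frac{6 - -5}{9}\right) + 4 = \left(1 + \frac{6 + 5}{9}\right) + 4 = \left(1 + \frac{1}{9} \cdot 11\right) + 4 = \left(1 + \frac{11}{9}\right) + 4 = \frac{20}{9} + 4 = \frac{56}{9}$)
$Y{\left(-7 \right)} \left(-47 + s{\left(u{\left(1 \right)} \right)}\right) = - 7 \left(-47 + \frac{56}{9}\right) = \left(-7\right) \left(- \frac{367}{9}\right) = \frac{2569}{9}$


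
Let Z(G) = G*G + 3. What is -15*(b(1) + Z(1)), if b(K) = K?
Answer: -75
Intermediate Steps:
Z(G) = 3 + G² (Z(G) = G² + 3 = 3 + G²)
-15*(b(1) + Z(1)) = -15*(1 + (3 + 1²)) = -15*(1 + (3 + 1)) = -15*(1 + 4) = -15*5 = -75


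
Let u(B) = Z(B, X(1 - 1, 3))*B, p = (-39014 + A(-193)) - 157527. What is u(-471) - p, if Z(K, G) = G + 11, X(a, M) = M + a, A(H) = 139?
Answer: 189808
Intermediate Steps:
p = -196402 (p = (-39014 + 139) - 157527 = -38875 - 157527 = -196402)
Z(K, G) = 11 + G
u(B) = 14*B (u(B) = (11 + (3 + (1 - 1)))*B = (11 + (3 + 0))*B = (11 + 3)*B = 14*B)
u(-471) - p = 14*(-471) - 1*(-196402) = -6594 + 196402 = 189808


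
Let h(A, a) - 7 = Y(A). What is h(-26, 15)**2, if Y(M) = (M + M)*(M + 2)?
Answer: 1575025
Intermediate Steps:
Y(M) = 2*M*(2 + M) (Y(M) = (2*M)*(2 + M) = 2*M*(2 + M))
h(A, a) = 7 + 2*A*(2 + A)
h(-26, 15)**2 = (7 + 2*(-26)*(2 - 26))**2 = (7 + 2*(-26)*(-24))**2 = (7 + 1248)**2 = 1255**2 = 1575025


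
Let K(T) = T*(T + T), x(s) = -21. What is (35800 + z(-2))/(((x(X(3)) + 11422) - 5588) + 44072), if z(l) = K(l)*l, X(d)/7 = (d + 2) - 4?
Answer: 35784/49885 ≈ 0.71733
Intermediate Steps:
X(d) = -14 + 7*d (X(d) = 7*((d + 2) - 4) = 7*((2 + d) - 4) = 7*(-2 + d) = -14 + 7*d)
K(T) = 2*T² (K(T) = T*(2*T) = 2*T²)
z(l) = 2*l³ (z(l) = (2*l²)*l = 2*l³)
(35800 + z(-2))/(((x(X(3)) + 11422) - 5588) + 44072) = (35800 + 2*(-2)³)/(((-21 + 11422) - 5588) + 44072) = (35800 + 2*(-8))/((11401 - 5588) + 44072) = (35800 - 16)/(5813 + 44072) = 35784/49885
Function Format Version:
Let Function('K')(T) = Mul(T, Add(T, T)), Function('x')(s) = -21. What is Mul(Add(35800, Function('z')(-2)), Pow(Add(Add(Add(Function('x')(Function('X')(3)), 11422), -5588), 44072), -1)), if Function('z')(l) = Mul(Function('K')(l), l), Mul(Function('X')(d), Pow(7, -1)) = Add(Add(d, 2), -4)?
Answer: Rational(35784, 49885) ≈ 0.71733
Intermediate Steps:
Function('X')(d) = Add(-14, Mul(7, d)) (Function('X')(d) = Mul(7, Add(Add(d, 2), -4)) = Mul(7, Add(Add(2, d), -4)) = Mul(7, Add(-2, d)) = Add(-14, Mul(7, d)))
Function('K')(T) = Mul(2, Pow(T, 2)) (Function('K')(T) = Mul(T, Mul(2, T)) = Mul(2, Pow(T, 2)))
Function('z')(l) = Mul(2, Pow(l, 3)) (Function('z')(l) = Mul(Mul(2, Pow(l, 2)), l) = Mul(2, Pow(l, 3)))
Mul(Add(35800, Function('z')(-2)), Pow(Add(Add(Add(Function('x')(Function('X')(3)), 11422), -5588), 44072), -1)) = Mul(Add(35800, Mul(2, Pow(-2, 3))), Pow(Add(Add(Add(-21, 11422), -5588), 44072), -1)) = Mul(Add(35800, Mul(2, -8)), Pow(Add(Add(11401, -5588), 44072), -1)) = Mul(Add(35800, -16), Pow(Add(5813, 44072), -1)) = Mul(35784, Pow(49885, -1)) = Mul(35784, Rational(1, 49885)) = Rational(35784, 49885)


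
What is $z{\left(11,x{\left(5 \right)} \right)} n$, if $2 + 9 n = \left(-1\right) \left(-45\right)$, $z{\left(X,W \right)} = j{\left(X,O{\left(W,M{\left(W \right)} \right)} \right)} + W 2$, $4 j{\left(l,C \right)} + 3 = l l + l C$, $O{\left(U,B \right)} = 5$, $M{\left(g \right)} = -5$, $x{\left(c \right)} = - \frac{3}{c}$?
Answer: $\frac{36163}{180} \approx 200.91$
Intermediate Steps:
$j{\left(l,C \right)} = - \frac{3}{4} + \frac{l^{2}}{4} + \frac{C l}{4}$ ($j{\left(l,C \right)} = - \frac{3}{4} + \frac{l l + l C}{4} = - \frac{3}{4} + \frac{l^{2} + C l}{4} = - \frac{3}{4} + \left(\frac{l^{2}}{4} + \frac{C l}{4}\right) = - \frac{3}{4} + \frac{l^{2}}{4} + \frac{C l}{4}$)
$z{\left(X,W \right)} = - \frac{3}{4} + 2 W + \frac{X^{2}}{4} + \frac{5 X}{4}$ ($z{\left(X,W \right)} = \left(- \frac{3}{4} + \frac{X^{2}}{4} + \frac{1}{4} \cdot 5 X\right) + W 2 = \left(- \frac{3}{4} + \frac{X^{2}}{4} + \frac{5 X}{4}\right) + 2 W = - \frac{3}{4} + 2 W + \frac{X^{2}}{4} + \frac{5 X}{4}$)
$n = \frac{43}{9}$ ($n = - \frac{2}{9} + \frac{\left(-1\right) \left(-45\right)}{9} = - \frac{2}{9} + \frac{1}{9} \cdot 45 = - \frac{2}{9} + 5 = \frac{43}{9} \approx 4.7778$)
$z{\left(11,x{\left(5 \right)} \right)} n = \left(- \frac{3}{4} + 2 \left(- \frac{3}{5}\right) + \frac{11^{2}}{4} + \frac{5}{4} \cdot 11\right) \frac{43}{9} = \left(- \frac{3}{4} + 2 \left(\left(-3\right) \frac{1}{5}\right) + \frac{1}{4} \cdot 121 + \frac{55}{4}\right) \frac{43}{9} = \left(- \frac{3}{4} + 2 \left(- \frac{3}{5}\right) + \frac{121}{4} + \frac{55}{4}\right) \frac{43}{9} = \left(- \frac{3}{4} - \frac{6}{5} + \frac{121}{4} + \frac{55}{4}\right) \frac{43}{9} = \frac{841}{20} \cdot \frac{43}{9} = \frac{36163}{180}$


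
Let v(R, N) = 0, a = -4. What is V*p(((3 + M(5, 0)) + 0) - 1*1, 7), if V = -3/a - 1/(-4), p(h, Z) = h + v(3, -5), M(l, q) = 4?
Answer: 6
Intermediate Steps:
p(h, Z) = h (p(h, Z) = h + 0 = h)
V = 1 (V = -3/(-4) - 1/(-4) = -3*(-¼) - 1*(-¼) = ¾ + ¼ = 1)
V*p(((3 + M(5, 0)) + 0) - 1*1, 7) = 1*(((3 + 4) + 0) - 1*1) = 1*((7 + 0) - 1) = 1*(7 - 1) = 1*6 = 6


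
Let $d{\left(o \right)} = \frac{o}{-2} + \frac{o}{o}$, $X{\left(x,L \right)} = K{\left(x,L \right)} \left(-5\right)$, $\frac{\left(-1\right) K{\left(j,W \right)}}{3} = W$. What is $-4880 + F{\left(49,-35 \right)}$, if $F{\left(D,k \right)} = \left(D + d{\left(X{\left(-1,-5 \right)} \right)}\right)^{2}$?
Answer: $\frac{11105}{4} \approx 2776.3$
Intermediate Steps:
$K{\left(j,W \right)} = - 3 W$
$X{\left(x,L \right)} = 15 L$ ($X{\left(x,L \right)} = - 3 L \left(-5\right) = 15 L$)
$d{\left(o \right)} = 1 - \frac{o}{2}$ ($d{\left(o \right)} = o \left(- \frac{1}{2}\right) + 1 = - \frac{o}{2} + 1 = 1 - \frac{o}{2}$)
$F{\left(D,k \right)} = \left(\frac{77}{2} + D\right)^{2}$ ($F{\left(D,k \right)} = \left(D - \left(-1 + \frac{15 \left(-5\right)}{2}\right)\right)^{2} = \left(D + \left(1 - - \frac{75}{2}\right)\right)^{2} = \left(D + \left(1 + \frac{75}{2}\right)\right)^{2} = \left(D + \frac{77}{2}\right)^{2} = \left(\frac{77}{2} + D\right)^{2}$)
$-4880 + F{\left(49,-35 \right)} = -4880 + \frac{\left(77 + 2 \cdot 49\right)^{2}}{4} = -4880 + \frac{\left(77 + 98\right)^{2}}{4} = -4880 + \frac{175^{2}}{4} = -4880 + \frac{1}{4} \cdot 30625 = -4880 + \frac{30625}{4} = \frac{11105}{4}$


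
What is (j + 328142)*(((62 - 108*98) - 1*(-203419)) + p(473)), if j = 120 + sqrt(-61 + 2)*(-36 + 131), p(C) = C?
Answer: 63476022940 + 18370150*I*sqrt(59) ≈ 6.3476e+10 + 1.411e+8*I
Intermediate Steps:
j = 120 + 95*I*sqrt(59) (j = 120 + sqrt(-59)*95 = 120 + (I*sqrt(59))*95 = 120 + 95*I*sqrt(59) ≈ 120.0 + 729.71*I)
(j + 328142)*(((62 - 108*98) - 1*(-203419)) + p(473)) = ((120 + 95*I*sqrt(59)) + 328142)*(((62 - 108*98) - 1*(-203419)) + 473) = (328262 + 95*I*sqrt(59))*(((62 - 10584) + 203419) + 473) = (328262 + 95*I*sqrt(59))*((-10522 + 203419) + 473) = (328262 + 95*I*sqrt(59))*(192897 + 473) = (328262 + 95*I*sqrt(59))*193370 = 63476022940 + 18370150*I*sqrt(59)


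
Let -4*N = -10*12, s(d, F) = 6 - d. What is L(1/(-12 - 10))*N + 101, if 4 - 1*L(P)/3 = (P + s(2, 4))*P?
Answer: 115477/242 ≈ 477.18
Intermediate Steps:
N = 30 (N = -(-5)*12/2 = -1/4*(-120) = 30)
L(P) = 12 - 3*P*(4 + P) (L(P) = 12 - 3*(P + (6 - 1*2))*P = 12 - 3*(P + (6 - 2))*P = 12 - 3*(P + 4)*P = 12 - 3*(4 + P)*P = 12 - 3*P*(4 + P))
L(1/(-12 - 10))*N + 101 = (12 - 12/(-12 - 10) - 3/(-12 - 10)**2)*30 + 101 = (12 - 12/(-22) - 3*(1/(-22))**2)*30 + 101 = (12 - 12*(-1/22) - 3*(-1/22)**2)*30 + 101 = (12 + 6/11 - 3*1/484)*30 + 101 = (12 + 6/11 - 3/484)*30 + 101 = (6069/484)*30 + 101 = 91035/242 + 101 = 115477/242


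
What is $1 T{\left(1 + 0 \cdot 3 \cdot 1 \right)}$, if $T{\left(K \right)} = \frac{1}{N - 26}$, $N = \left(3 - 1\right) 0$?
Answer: $- \frac{1}{26} \approx -0.038462$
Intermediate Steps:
$N = 0$ ($N = 2 \cdot 0 = 0$)
$T{\left(K \right)} = - \frac{1}{26}$ ($T{\left(K \right)} = \frac{1}{0 - 26} = \frac{1}{-26} = - \frac{1}{26}$)
$1 T{\left(1 + 0 \cdot 3 \cdot 1 \right)} = 1 \left(- \frac{1}{26}\right) = - \frac{1}{26}$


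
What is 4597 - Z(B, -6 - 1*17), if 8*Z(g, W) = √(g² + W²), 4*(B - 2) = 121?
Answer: 4597 - √25105/32 ≈ 4592.0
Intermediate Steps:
B = 129/4 (B = 2 + (¼)*121 = 2 + 121/4 = 129/4 ≈ 32.250)
Z(g, W) = √(W² + g²)/8 (Z(g, W) = √(g² + W²)/8 = √(W² + g²)/8)
4597 - Z(B, -6 - 1*17) = 4597 - √((-6 - 1*17)² + (129/4)²)/8 = 4597 - √((-6 - 17)² + 16641/16)/8 = 4597 - √((-23)² + 16641/16)/8 = 4597 - √(529 + 16641/16)/8 = 4597 - √(25105/16)/8 = 4597 - √25105/4/8 = 4597 - √25105/32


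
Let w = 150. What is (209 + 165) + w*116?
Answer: 17774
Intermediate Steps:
(209 + 165) + w*116 = (209 + 165) + 150*116 = 374 + 17400 = 17774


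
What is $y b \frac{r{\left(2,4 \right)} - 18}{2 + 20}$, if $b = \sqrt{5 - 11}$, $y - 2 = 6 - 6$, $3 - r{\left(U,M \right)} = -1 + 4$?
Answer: $- \frac{18 i \sqrt{6}}{11} \approx - 4.0083 i$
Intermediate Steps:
$r{\left(U,M \right)} = 0$ ($r{\left(U,M \right)} = 3 - \left(-1 + 4\right) = 3 - 3 = 0$)
$y = 2$ ($y = 2 + \left(6 - 6\right) = 2 + 0 = 2$)
$b = i \sqrt{6}$ ($b = \sqrt{-6} = i \sqrt{6} \approx 2.4495 i$)
$y b \frac{r{\left(2,4 \right)} - 18}{2 + 20} = 2 i \sqrt{6} \frac{0 - 18}{2 + 20} = 2 i \sqrt{6} \left(- \frac{18}{22}\right) = 2 i \sqrt{6} \left(\left(-18\right) \frac{1}{22}\right) = 2 i \sqrt{6} \left(- \frac{9}{11}\right) = - \frac{18 i \sqrt{6}}{11}$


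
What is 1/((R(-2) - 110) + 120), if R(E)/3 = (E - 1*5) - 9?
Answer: -1/38 ≈ -0.026316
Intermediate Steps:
R(E) = -42 + 3*E (R(E) = 3*((E - 1*5) - 9) = 3*((E - 5) - 9) = 3*((-5 + E) - 9) = 3*(-14 + E) = -42 + 3*E)
1/((R(-2) - 110) + 120) = 1/(((-42 + 3*(-2)) - 110) + 120) = 1/(((-42 - 6) - 110) + 120) = 1/((-48 - 110) + 120) = 1/(-158 + 120) = 1/(-38) = -1/38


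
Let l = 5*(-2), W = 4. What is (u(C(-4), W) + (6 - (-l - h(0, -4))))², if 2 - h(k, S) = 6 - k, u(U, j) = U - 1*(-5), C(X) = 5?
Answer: 4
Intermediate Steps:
u(U, j) = 5 + U (u(U, j) = U + 5 = 5 + U)
l = -10
h(k, S) = -4 + k (h(k, S) = 2 - (6 - k) = 2 + (-6 + k) = -4 + k)
(u(C(-4), W) + (6 - (-l - h(0, -4))))² = ((5 + 5) + (6 - (-1*(-10) - (-4 + 0))))² = (10 + (6 - (10 - 1*(-4))))² = (10 + (6 - (10 + 4)))² = (10 + (6 - 1*14))² = (10 + (6 - 14))² = (10 - 8)² = 2² = 4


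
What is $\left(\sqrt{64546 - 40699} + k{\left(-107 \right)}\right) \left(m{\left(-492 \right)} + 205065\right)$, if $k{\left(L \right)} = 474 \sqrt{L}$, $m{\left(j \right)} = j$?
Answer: $204573 \sqrt{23847} + 96967602 i \sqrt{107} \approx 3.1591 \cdot 10^{7} + 1.003 \cdot 10^{9} i$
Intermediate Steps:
$\left(\sqrt{64546 - 40699} + k{\left(-107 \right)}\right) \left(m{\left(-492 \right)} + 205065\right) = \left(\sqrt{64546 - 40699} + 474 \sqrt{-107}\right) \left(-492 + 205065\right) = \left(\sqrt{64546 + \left(-45469 + 4770\right)} + 474 i \sqrt{107}\right) 204573 = \left(\sqrt{64546 - 40699} + 474 i \sqrt{107}\right) 204573 = \left(\sqrt{23847} + 474 i \sqrt{107}\right) 204573 = 204573 \sqrt{23847} + 96967602 i \sqrt{107}$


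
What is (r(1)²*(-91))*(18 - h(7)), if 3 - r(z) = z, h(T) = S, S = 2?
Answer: -5824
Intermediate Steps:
h(T) = 2
r(z) = 3 - z
(r(1)²*(-91))*(18 - h(7)) = ((3 - 1*1)²*(-91))*(18 - 1*2) = ((3 - 1)²*(-91))*(18 - 2) = (2²*(-91))*16 = (4*(-91))*16 = -364*16 = -5824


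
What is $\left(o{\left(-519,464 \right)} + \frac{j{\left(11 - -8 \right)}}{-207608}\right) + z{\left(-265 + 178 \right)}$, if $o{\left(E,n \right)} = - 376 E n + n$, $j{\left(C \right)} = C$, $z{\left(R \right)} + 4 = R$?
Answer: $\frac{18798320813893}{207608} \approx 9.0547 \cdot 10^{7}$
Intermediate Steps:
$z{\left(R \right)} = -4 + R$
$o{\left(E,n \right)} = n - 376 E n$ ($o{\left(E,n \right)} = - 376 E n + n = n - 376 E n$)
$\left(o{\left(-519,464 \right)} + \frac{j{\left(11 - -8 \right)}}{-207608}\right) + z{\left(-265 + 178 \right)} = \left(464 \left(1 - -195144\right) + \frac{11 - -8}{-207608}\right) + \left(-4 + \left(-265 + 178\right)\right) = \left(464 \left(1 + 195144\right) + \left(11 + 8\right) \left(- \frac{1}{207608}\right)\right) - 91 = \left(464 \cdot 195145 + 19 \left(- \frac{1}{207608}\right)\right) - 91 = \left(90547280 - \frac{19}{207608}\right) - 91 = \frac{18798339706221}{207608} - 91 = \frac{18798320813893}{207608}$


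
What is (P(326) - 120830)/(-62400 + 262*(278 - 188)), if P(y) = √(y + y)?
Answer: 12083/3882 - √163/19410 ≈ 3.1119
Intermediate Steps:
P(y) = √2*√y (P(y) = √(2*y) = √2*√y)
(P(326) - 120830)/(-62400 + 262*(278 - 188)) = (√2*√326 - 120830)/(-62400 + 262*(278 - 188)) = (2*√163 - 120830)/(-62400 + 262*90) = (-120830 + 2*√163)/(-62400 + 23580) = (-120830 + 2*√163)/(-38820) = (-120830 + 2*√163)*(-1/38820) = 12083/3882 - √163/19410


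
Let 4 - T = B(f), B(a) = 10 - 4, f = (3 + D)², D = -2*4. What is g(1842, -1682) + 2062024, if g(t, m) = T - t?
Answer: 2060180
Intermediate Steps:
D = -8
f = 25 (f = (3 - 8)² = (-5)² = 25)
B(a) = 6
T = -2 (T = 4 - 1*6 = 4 - 6 = -2)
g(t, m) = -2 - t
g(1842, -1682) + 2062024 = (-2 - 1*1842) + 2062024 = (-2 - 1842) + 2062024 = -1844 + 2062024 = 2060180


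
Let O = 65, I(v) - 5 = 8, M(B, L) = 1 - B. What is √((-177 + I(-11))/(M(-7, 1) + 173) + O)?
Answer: 3*√233309/181 ≈ 8.0059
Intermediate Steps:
I(v) = 13 (I(v) = 5 + 8 = 13)
√((-177 + I(-11))/(M(-7, 1) + 173) + O) = √((-177 + 13)/((1 - 1*(-7)) + 173) + 65) = √(-164/((1 + 7) + 173) + 65) = √(-164/(8 + 173) + 65) = √(-164/181 + 65) = √(11601/181) = 3*√233309/181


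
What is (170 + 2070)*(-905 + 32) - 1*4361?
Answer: -1959881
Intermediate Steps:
(170 + 2070)*(-905 + 32) - 1*4361 = 2240*(-873) - 4361 = -1955520 - 4361 = -1959881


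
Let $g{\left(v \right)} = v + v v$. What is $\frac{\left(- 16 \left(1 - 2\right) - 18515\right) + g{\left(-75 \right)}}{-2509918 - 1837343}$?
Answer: $\frac{12949}{4347261} \approx 0.0029787$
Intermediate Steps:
$g{\left(v \right)} = v + v^{2}$
$\frac{\left(- 16 \left(1 - 2\right) - 18515\right) + g{\left(-75 \right)}}{-2509918 - 1837343} = \frac{\left(- 16 \left(1 - 2\right) - 18515\right) - 75 \left(1 - 75\right)}{-2509918 - 1837343} = \frac{\left(\left(-16\right) \left(-1\right) - 18515\right) - -5550}{-2509918 - 1837343} = \frac{\left(16 - 18515\right) + 5550}{-4347261} = \left(-18499 + 5550\right) \left(- \frac{1}{4347261}\right) = \left(-12949\right) \left(- \frac{1}{4347261}\right) = \frac{12949}{4347261}$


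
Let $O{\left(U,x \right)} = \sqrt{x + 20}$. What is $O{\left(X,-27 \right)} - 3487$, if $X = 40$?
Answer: $-3487 + i \sqrt{7} \approx -3487.0 + 2.6458 i$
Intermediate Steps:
$O{\left(U,x \right)} = \sqrt{20 + x}$
$O{\left(X,-27 \right)} - 3487 = \sqrt{20 - 27} - 3487 = \sqrt{-7} - 3487 = i \sqrt{7} - 3487 = -3487 + i \sqrt{7}$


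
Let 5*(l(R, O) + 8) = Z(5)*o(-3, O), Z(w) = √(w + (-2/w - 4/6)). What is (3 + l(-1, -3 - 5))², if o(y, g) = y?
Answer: (125 + √885)²/625 ≈ 38.316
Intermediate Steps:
Z(w) = √(-⅔ + w - 2/w) (Z(w) = √(w + (-2/w - 4*⅙)) = √(w + (-2/w - ⅔)) = √(w + (-⅔ - 2/w)) = √(-⅔ + w - 2/w))
l(R, O) = -8 - √885/25 (l(R, O) = -8 + ((√(-6 - 18/5 + 9*5)/3)*(-3))/5 = -8 + ((√(-6 - 18*⅕ + 45)/3)*(-3))/5 = -8 + ((√(-6 - 18/5 + 45)/3)*(-3))/5 = -8 + ((√(177/5)/3)*(-3))/5 = -8 + (((√885/5)/3)*(-3))/5 = -8 + ((√885/15)*(-3))/5 = -8 + (-√885/5)/5 = -8 - √885/25)
(3 + l(-1, -3 - 5))² = (3 + (-8 - √885/25))² = (-5 - √885/25)²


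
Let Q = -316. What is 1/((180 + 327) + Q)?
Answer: 1/191 ≈ 0.0052356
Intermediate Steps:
1/((180 + 327) + Q) = 1/((180 + 327) - 316) = 1/(507 - 316) = 1/191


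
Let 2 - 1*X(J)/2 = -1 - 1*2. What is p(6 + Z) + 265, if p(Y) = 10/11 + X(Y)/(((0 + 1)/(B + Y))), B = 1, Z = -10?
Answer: 2595/11 ≈ 235.91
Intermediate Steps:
X(J) = 10 (X(J) = 4 - 2*(-1 - 1*2) = 4 - 2*(-1 - 2) = 4 - 2*(-3) = 4 + 6 = 10)
p(Y) = 120/11 + 10*Y (p(Y) = 10/11 + 10/(((0 + 1)/(1 + Y))) = 10*(1/11) + 10/((1/(1 + Y))) = 10/11 + 10/(1/(1 + Y)) = 10/11 + 10*(1 + Y) = 10/11 + (10 + 10*Y) = 120/11 + 10*Y)
p(6 + Z) + 265 = (120/11 + 10*(6 - 10)) + 265 = (120/11 + 10*(-4)) + 265 = (120/11 - 40) + 265 = -320/11 + 265 = 2595/11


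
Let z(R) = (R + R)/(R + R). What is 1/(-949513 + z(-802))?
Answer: -1/949512 ≈ -1.0532e-6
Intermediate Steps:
z(R) = 1 (z(R) = (2*R)/((2*R)) = (2*R)*(1/(2*R)) = 1)
1/(-949513 + z(-802)) = 1/(-949513 + 1) = 1/(-949512) = -1/949512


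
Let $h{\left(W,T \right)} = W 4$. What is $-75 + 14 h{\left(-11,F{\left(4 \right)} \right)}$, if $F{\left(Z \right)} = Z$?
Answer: $-691$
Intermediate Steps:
$h{\left(W,T \right)} = 4 W$
$-75 + 14 h{\left(-11,F{\left(4 \right)} \right)} = -75 + 14 \cdot 4 \left(-11\right) = -75 + 14 \left(-44\right) = -75 - 616 = -691$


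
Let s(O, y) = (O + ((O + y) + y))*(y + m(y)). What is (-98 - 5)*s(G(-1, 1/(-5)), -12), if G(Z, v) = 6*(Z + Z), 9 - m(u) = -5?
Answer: 9888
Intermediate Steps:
m(u) = 14 (m(u) = 9 - 1*(-5) = 9 + 5 = 14)
G(Z, v) = 12*Z (G(Z, v) = 6*(2*Z) = 12*Z)
s(O, y) = (14 + y)*(2*O + 2*y) (s(O, y) = (O + ((O + y) + y))*(y + 14) = (O + (O + 2*y))*(14 + y) = (2*O + 2*y)*(14 + y) = (14 + y)*(2*O + 2*y))
(-98 - 5)*s(G(-1, 1/(-5)), -12) = (-98 - 5)*(2*(-12)² + 28*(12*(-1)) + 28*(-12) + 2*(12*(-1))*(-12)) = -103*(2*144 + 28*(-12) - 336 + 2*(-12)*(-12)) = -103*(288 - 336 - 336 + 288) = -103*(-96) = 9888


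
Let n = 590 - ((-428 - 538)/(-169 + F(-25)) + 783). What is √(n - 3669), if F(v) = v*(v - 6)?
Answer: I*√39380001/101 ≈ 62.132*I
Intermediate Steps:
F(v) = v*(-6 + v)
n = -19332/101 (n = 590 - ((-428 - 538)/(-169 - 25*(-6 - 25)) + 783) = 590 - (-966/(-169 - 25*(-31)) + 783) = 590 - (-966/(-169 + 775) + 783) = 590 - (-966/606 + 783) = 590 - (-966*1/606 + 783) = 590 - (-161/101 + 783) = 590 - 1*78922/101 = 590 - 78922/101 = -19332/101 ≈ -191.41)
√(n - 3669) = √(-19332/101 - 3669) = √(-389901/101) = I*√39380001/101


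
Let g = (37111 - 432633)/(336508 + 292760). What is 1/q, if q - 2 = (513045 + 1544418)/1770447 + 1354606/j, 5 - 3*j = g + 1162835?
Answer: -215915251293622391/71824695157046567 ≈ -3.0061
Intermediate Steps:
g = -197761/314634 (g = -395522/629268 = -395522*1/629268 = -197761/314634 ≈ -0.62854)
j = -365865656459/943902 (j = 5/3 - (-197761/314634 + 1162835)/3 = 5/3 - ⅓*365867229629/314634 = 5/3 - 365867229629/943902 = -365865656459/943902 ≈ -3.8761e+5)
q = -71824695157046567/215915251293622391 (q = 2 + ((513045 + 1544418)/1770447 + 1354606/(-365865656459/943902)) = 2 + (2057463*(1/1770447) + 1354606*(-943902/365865656459)) = 2 + (685821/590149 - 1278615312612/365865656459) = 2 - 503655197744291349/215915251293622391 = -71824695157046567/215915251293622391 ≈ -0.33265)
1/q = 1/(-71824695157046567/215915251293622391) = -215915251293622391/71824695157046567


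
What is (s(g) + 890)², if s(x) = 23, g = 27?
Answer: 833569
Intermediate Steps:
(s(g) + 890)² = (23 + 890)² = 913² = 833569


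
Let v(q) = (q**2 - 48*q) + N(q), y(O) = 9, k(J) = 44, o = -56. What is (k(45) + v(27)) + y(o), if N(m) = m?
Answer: -487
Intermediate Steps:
v(q) = q**2 - 47*q (v(q) = (q**2 - 48*q) + q = q**2 - 47*q)
(k(45) + v(27)) + y(o) = (44 + 27*(-47 + 27)) + 9 = (44 + 27*(-20)) + 9 = (44 - 540) + 9 = -496 + 9 = -487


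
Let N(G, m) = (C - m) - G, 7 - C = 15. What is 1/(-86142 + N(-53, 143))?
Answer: -1/86240 ≈ -1.1596e-5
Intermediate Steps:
C = -8 (C = 7 - 1*15 = 7 - 15 = -8)
N(G, m) = -8 - G - m (N(G, m) = (-8 - m) - G = -8 - G - m)
1/(-86142 + N(-53, 143)) = 1/(-86142 + (-8 - 1*(-53) - 1*143)) = 1/(-86142 + (-8 + 53 - 143)) = 1/(-86142 - 98) = 1/(-86240) = -1/86240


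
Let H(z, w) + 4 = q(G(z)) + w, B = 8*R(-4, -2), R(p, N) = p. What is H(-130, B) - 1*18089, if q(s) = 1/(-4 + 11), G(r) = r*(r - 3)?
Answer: -126874/7 ≈ -18125.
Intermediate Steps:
G(r) = r*(-3 + r)
q(s) = ⅐ (q(s) = 1/7 = ⅐)
B = -32 (B = 8*(-4) = -32)
H(z, w) = -27/7 + w (H(z, w) = -4 + (⅐ + w) = -27/7 + w)
H(-130, B) - 1*18089 = (-27/7 - 32) - 1*18089 = -251/7 - 18089 = -126874/7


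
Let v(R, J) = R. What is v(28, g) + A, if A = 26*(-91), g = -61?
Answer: -2338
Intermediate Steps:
A = -2366
v(28, g) + A = 28 - 2366 = -2338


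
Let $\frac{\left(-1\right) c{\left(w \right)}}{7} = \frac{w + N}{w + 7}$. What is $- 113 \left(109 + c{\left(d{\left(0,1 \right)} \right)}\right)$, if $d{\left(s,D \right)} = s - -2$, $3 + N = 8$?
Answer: $- \frac{105316}{9} \approx -11702.0$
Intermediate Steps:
$N = 5$ ($N = -3 + 8 = 5$)
$d{\left(s,D \right)} = 2 + s$ ($d{\left(s,D \right)} = s + 2 = 2 + s$)
$c{\left(w \right)} = - \frac{7 \left(5 + w\right)}{7 + w}$ ($c{\left(w \right)} = - 7 \frac{w + 5}{w + 7} = - 7 \frac{5 + w}{7 + w} = - \frac{7 \left(5 + w\right)}{7 + w}$)
$- 113 \left(109 + c{\left(d{\left(0,1 \right)} \right)}\right) = - 113 \left(109 + \frac{7 \left(-5 - \left(2 + 0\right)\right)}{7 + \left(2 + 0\right)}\right) = - 113 \left(109 + \frac{7 \left(-5 - 2\right)}{7 + 2}\right) = - 113 \left(109 + \frac{7 \left(-5 - 2\right)}{9}\right) = - 113 \left(109 + 7 \cdot \frac{1}{9} \left(-7\right)\right) = - 113 \left(109 - \frac{49}{9}\right) = \left(-113\right) \frac{932}{9} = - \frac{105316}{9}$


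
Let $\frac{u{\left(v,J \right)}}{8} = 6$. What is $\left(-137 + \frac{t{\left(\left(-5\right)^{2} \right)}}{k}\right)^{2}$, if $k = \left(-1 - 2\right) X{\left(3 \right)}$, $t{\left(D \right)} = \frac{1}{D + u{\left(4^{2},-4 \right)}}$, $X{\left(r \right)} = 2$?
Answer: $\frac{3600840049}{191844} \approx 18770.0$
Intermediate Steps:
$u{\left(v,J \right)} = 48$ ($u{\left(v,J \right)} = 8 \cdot 6 = 48$)
$t{\left(D \right)} = \frac{1}{48 + D}$ ($t{\left(D \right)} = \frac{1}{D + 48} = \frac{1}{48 + D}$)
$k = -6$ ($k = \left(-1 - 2\right) 2 = \left(-3\right) 2 = -6$)
$\left(-137 + \frac{t{\left(\left(-5\right)^{2} \right)}}{k}\right)^{2} = \left(-137 + \frac{1}{\left(48 + \left(-5\right)^{2}\right) \left(-6\right)}\right)^{2} = \left(-137 + \frac{1}{48 + 25} \left(- \frac{1}{6}\right)\right)^{2} = \left(-137 + \frac{1}{73} \left(- \frac{1}{6}\right)\right)^{2} = \left(-137 - \frac{1}{438}\right)^{2} = \left(- \frac{60007}{438}\right)^{2} = \frac{3600840049}{191844}$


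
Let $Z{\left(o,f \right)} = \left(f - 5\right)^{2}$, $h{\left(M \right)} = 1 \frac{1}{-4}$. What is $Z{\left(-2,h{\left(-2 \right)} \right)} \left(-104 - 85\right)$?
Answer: $- \frac{83349}{16} \approx -5209.3$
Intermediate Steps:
$h{\left(M \right)} = - \frac{1}{4}$ ($h{\left(M \right)} = 1 \left(- \frac{1}{4}\right) = - \frac{1}{4}$)
$Z{\left(o,f \right)} = \left(-5 + f\right)^{2}$
$Z{\left(-2,h{\left(-2 \right)} \right)} \left(-104 - 85\right) = \left(-5 - \frac{1}{4}\right)^{2} \left(-104 - 85\right) = \left(- \frac{21}{4}\right)^{2} \left(-189\right) = \frac{441}{16} \left(-189\right) = - \frac{83349}{16}$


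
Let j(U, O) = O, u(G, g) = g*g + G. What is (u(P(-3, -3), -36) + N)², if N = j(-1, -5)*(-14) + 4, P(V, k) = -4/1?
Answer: 1865956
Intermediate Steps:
P(V, k) = -4 (P(V, k) = -4*1 = -4)
u(G, g) = G + g² (u(G, g) = g² + G = G + g²)
N = 74 (N = -5*(-14) + 4 = 70 + 4 = 74)
(u(P(-3, -3), -36) + N)² = ((-4 + (-36)²) + 74)² = ((-4 + 1296) + 74)² = (1292 + 74)² = 1366² = 1865956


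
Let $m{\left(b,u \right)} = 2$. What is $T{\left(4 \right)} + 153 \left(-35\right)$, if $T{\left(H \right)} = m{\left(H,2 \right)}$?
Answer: $-5353$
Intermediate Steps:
$T{\left(H \right)} = 2$
$T{\left(4 \right)} + 153 \left(-35\right) = 2 + 153 \left(-35\right) = 2 - 5355 = -5353$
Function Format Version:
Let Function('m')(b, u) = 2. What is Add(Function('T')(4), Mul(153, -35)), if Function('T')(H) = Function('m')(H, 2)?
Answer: -5353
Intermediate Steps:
Function('T')(H) = 2
Add(Function('T')(4), Mul(153, -35)) = Add(2, Mul(153, -35)) = Add(2, -5355) = -5353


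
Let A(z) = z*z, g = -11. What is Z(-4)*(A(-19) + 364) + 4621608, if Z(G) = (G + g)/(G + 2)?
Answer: 9254091/2 ≈ 4.6270e+6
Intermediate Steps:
Z(G) = (-11 + G)/(2 + G) (Z(G) = (G - 11)/(G + 2) = (-11 + G)/(2 + G))
A(z) = z**2
Z(-4)*(A(-19) + 364) + 4621608 = ((-11 - 4)/(2 - 4))*((-19)**2 + 364) + 4621608 = (-15/(-2))*(361 + 364) + 4621608 = -1/2*(-15)*725 + 4621608 = (15/2)*725 + 4621608 = 10875/2 + 4621608 = 9254091/2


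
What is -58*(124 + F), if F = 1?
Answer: -7250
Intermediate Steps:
-58*(124 + F) = -58*(124 + 1) = -58*125 = -7250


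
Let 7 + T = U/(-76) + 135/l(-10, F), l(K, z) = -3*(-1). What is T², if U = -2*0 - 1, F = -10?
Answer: 8346321/5776 ≈ 1445.0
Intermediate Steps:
l(K, z) = 3
U = -1 (U = 0 - 1 = -1)
T = 2889/76 (T = -7 + (-1/(-76) + 135/3) = -7 + (-1*(-1/76) + 135*(⅓)) = -7 + (1/76 + 45) = -7 + 3421/76 = 2889/76 ≈ 38.013)
T² = (2889/76)² = 8346321/5776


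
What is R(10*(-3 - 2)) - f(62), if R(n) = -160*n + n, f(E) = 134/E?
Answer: 246383/31 ≈ 7947.8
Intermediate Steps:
R(n) = -159*n
R(10*(-3 - 2)) - f(62) = -1590*(-3 - 2) - 134/62 = -1590*(-5) - 134/62 = -159*(-50) - 1*67/31 = 7950 - 67/31 = 246383/31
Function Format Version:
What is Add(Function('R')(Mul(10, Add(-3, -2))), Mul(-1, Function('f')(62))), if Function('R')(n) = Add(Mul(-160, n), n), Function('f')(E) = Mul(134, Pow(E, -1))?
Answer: Rational(246383, 31) ≈ 7947.8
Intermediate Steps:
Function('R')(n) = Mul(-159, n)
Add(Function('R')(Mul(10, Add(-3, -2))), Mul(-1, Function('f')(62))) = Add(Mul(-159, Mul(10, Add(-3, -2))), Mul(-1, Mul(134, Pow(62, -1)))) = Add(Mul(-159, Mul(10, -5)), Mul(-1, Mul(134, Rational(1, 62)))) = Add(Mul(-159, -50), Mul(-1, Rational(67, 31))) = Add(7950, Rational(-67, 31)) = Rational(246383, 31)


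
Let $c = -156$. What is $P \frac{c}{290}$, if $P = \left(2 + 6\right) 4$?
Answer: $- \frac{2496}{145} \approx -17.214$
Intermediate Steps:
$P = 32$ ($P = 8 \cdot 4 = 32$)
$P \frac{c}{290} = 32 \left(- \frac{156}{290}\right) = 32 \left(\left(-156\right) \frac{1}{290}\right) = 32 \left(- \frac{78}{145}\right) = - \frac{2496}{145}$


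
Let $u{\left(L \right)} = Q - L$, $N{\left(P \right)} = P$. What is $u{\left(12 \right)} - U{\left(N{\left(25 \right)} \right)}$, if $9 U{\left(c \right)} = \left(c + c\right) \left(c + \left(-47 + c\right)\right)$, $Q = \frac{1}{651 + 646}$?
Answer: $- \frac{111539}{3891} \approx -28.666$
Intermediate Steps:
$Q = \frac{1}{1297} \approx 0.00077101$
$U{\left(c \right)} = \frac{2 c \left(-47 + 2 c\right)}{9}$ ($U{\left(c \right)} = \frac{\left(c + c\right) \left(c + \left(-47 + c\right)\right)}{9} = \frac{2 c \left(-47 + 2 c\right)}{9}$)
$u{\left(L \right)} = \frac{1}{1297} - L$
$u{\left(12 \right)} - U{\left(N{\left(25 \right)} \right)} = \left(\frac{1}{1297} - 12\right) - \frac{2}{9} \cdot 25 \left(-47 + 2 \cdot 25\right) = \left(\frac{1}{1297} - 12\right) - \frac{2}{9} \cdot 25 \left(-47 + 50\right) = - \frac{15563}{1297} - \frac{2}{9} \cdot 25 \cdot 3 = - \frac{15563}{1297} - \frac{50}{3} = - \frac{111539}{3891}$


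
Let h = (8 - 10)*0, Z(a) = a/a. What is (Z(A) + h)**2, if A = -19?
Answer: 1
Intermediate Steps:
Z(a) = 1
h = 0 (h = -2*0 = 0)
(Z(A) + h)**2 = (1 + 0)**2 = 1**2 = 1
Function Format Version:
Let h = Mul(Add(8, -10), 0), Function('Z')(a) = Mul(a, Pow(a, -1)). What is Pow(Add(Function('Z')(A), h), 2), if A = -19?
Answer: 1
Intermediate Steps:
Function('Z')(a) = 1
h = 0 (h = Mul(-2, 0) = 0)
Pow(Add(Function('Z')(A), h), 2) = Pow(Add(1, 0), 2) = Pow(1, 2) = 1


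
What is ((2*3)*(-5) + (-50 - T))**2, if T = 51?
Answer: 17161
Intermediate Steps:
((2*3)*(-5) + (-50 - T))**2 = ((2*3)*(-5) + (-50 - 1*51))**2 = (6*(-5) + (-50 - 51))**2 = (-30 - 101)**2 = (-131)**2 = 17161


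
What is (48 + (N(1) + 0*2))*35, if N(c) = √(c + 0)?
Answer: 1715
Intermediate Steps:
N(c) = √c
(48 + (N(1) + 0*2))*35 = (48 + (√1 + 0*2))*35 = (48 + (1 + 0))*35 = (48 + 1)*35 = 49*35 = 1715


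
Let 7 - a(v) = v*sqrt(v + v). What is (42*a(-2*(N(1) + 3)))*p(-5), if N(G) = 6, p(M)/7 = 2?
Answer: 4116 + 63504*I ≈ 4116.0 + 63504.0*I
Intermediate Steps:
p(M) = 14 (p(M) = 7*2 = 14)
a(v) = 7 - sqrt(2)*v**(3/2) (a(v) = 7 - v*sqrt(v + v) = 7 - v*sqrt(2*v) = 7 - v*sqrt(2)*sqrt(v) = 7 - sqrt(2)*v**(3/2))
(42*a(-2*(N(1) + 3)))*p(-5) = (42*(7 - sqrt(2)*(-2*(6 + 3))**(3/2)))*14 = (42*(7 - sqrt(2)*(-2*9)**(3/2)))*14 = (42*(7 - sqrt(2)*(-18)**(3/2)))*14 = (42*(7 - sqrt(2)*(-54*I*sqrt(2))))*14 = (42*(7 + 108*I))*14 = (294 + 4536*I)*14 = 4116 + 63504*I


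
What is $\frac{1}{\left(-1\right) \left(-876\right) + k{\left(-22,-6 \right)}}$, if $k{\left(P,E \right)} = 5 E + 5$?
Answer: $\frac{1}{851} \approx 0.0011751$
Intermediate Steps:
$k{\left(P,E \right)} = 5 + 5 E$
$\frac{1}{\left(-1\right) \left(-876\right) + k{\left(-22,-6 \right)}} = \frac{1}{\left(-1\right) \left(-876\right) + \left(5 + 5 \left(-6\right)\right)} = \frac{1}{876 + \left(5 - 30\right)} = \frac{1}{876 - 25} = \frac{1}{851}$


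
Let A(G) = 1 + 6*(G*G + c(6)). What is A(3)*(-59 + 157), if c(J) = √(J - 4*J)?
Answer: 5390 + 1764*I*√2 ≈ 5390.0 + 2494.7*I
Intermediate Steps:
c(J) = √3*√(-J) (c(J) = √(-3*J) = √3*√(-J))
A(G) = 1 + 6*G² + 18*I*√2 (A(G) = 1 + 6*(G*G + √3*√(-1*6)) = 1 + 6*(G² + √3*√(-6)) = 1 + 6*(G² + √3*(I*√6)) = 1 + 6*(G² + 3*I*√2) = 1 + (6*G² + 18*I*√2) = 1 + 6*G² + 18*I*√2)
A(3)*(-59 + 157) = (1 + 6*3² + 18*I*√2)*(-59 + 157) = (1 + 6*9 + 18*I*√2)*98 = (1 + 54 + 18*I*√2)*98 = (55 + 18*I*√2)*98 = 5390 + 1764*I*√2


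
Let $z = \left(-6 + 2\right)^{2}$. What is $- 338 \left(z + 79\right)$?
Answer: $-32110$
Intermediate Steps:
$z = 16$ ($z = \left(-4\right)^{2} = 16$)
$- 338 \left(z + 79\right) = - 338 \left(16 + 79\right) = \left(-338\right) 95 = -32110$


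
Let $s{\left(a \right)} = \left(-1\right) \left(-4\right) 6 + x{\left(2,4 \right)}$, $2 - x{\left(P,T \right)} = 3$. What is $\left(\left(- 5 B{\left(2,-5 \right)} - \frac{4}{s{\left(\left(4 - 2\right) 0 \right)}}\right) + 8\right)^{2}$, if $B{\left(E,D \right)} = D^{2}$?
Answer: $\frac{7263025}{529} \approx 13730.0$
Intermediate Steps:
$x{\left(P,T \right)} = -1$ ($x{\left(P,T \right)} = 2 - 3 = -1$)
$s{\left(a \right)} = 23$ ($s{\left(a \right)} = \left(-1\right) \left(-4\right) 6 - 1 = 4 \cdot 6 - 1 = 24 - 1 = 23$)
$\left(\left(- 5 B{\left(2,-5 \right)} - \frac{4}{s{\left(\left(4 - 2\right) 0 \right)}}\right) + 8\right)^{2} = \left(\left(- 5 \left(-5\right)^{2} - \frac{4}{23}\right) + 8\right)^{2} = \left(\left(\left(-5\right) 25 - \frac{4}{23}\right) + 8\right)^{2} = \left(\left(-125 - \frac{4}{23}\right) + 8\right)^{2} = \left(- \frac{2879}{23} + 8\right)^{2} = \left(- \frac{2695}{23}\right)^{2} = \frac{7263025}{529}$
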